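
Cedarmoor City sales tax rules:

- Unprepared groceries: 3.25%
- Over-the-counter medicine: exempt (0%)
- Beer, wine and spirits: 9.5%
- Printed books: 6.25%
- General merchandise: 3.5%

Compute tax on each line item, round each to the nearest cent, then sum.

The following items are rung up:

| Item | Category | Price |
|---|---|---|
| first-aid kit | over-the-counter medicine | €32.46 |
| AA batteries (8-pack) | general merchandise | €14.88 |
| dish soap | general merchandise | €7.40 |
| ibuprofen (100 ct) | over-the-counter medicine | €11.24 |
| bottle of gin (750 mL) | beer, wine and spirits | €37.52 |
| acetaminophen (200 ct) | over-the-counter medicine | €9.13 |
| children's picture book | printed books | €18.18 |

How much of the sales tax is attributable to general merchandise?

€0.78

AA batteries (8-pack) €14.88: general merchandise → 3.5% → €0.52
Dish soap €7.40: general merchandise → 3.5% → €0.26
Tax on general merchandise = €0.52 + €0.26 = €0.78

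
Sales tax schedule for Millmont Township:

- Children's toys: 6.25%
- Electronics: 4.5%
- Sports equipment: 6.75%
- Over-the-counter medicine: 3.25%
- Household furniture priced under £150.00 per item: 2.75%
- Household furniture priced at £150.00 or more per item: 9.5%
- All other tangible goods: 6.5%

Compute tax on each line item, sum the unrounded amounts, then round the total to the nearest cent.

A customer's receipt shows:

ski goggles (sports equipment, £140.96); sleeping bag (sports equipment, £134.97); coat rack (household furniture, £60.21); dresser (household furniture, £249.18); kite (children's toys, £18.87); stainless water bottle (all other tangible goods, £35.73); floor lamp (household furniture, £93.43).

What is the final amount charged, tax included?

Ski goggles £140.96: sports equipment → 6.75% → £9.5148
Sleeping bag £134.97: sports equipment → 6.75% → £9.110475
Coat rack £60.21: household furniture, under £150.00 → 2.75% → £1.655775
Dresser £249.18: household furniture, £150.00 or more → 9.5% → £23.6721
Kite £18.87: children's toys → 6.25% → £1.179375
Stainless water bottle £35.73: all other tangible goods → 6.5% → £2.32245
Floor lamp £93.43: household furniture, under £150.00 → 2.75% → £2.569325
Subtotal = £733.35; unrounded tax = £50.0243 → £50.02; total due = £783.37

£783.37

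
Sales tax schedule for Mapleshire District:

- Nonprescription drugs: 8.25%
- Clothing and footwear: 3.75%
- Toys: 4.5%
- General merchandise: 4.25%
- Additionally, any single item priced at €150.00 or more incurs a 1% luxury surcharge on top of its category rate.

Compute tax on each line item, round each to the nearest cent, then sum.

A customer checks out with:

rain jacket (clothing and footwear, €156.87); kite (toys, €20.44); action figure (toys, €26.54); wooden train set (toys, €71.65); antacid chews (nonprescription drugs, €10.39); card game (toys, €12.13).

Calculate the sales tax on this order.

€14.19

Rain jacket €156.87: clothing and footwear → 3.75% + 1% surcharge = 4.75% → €7.45
Kite €20.44: toys → 4.5% → €0.92
Action figure €26.54: toys → 4.5% → €1.19
Wooden train set €71.65: toys → 4.5% → €3.22
Antacid chews €10.39: nonprescription drugs → 8.25% → €0.86
Card game €12.13: toys → 4.5% → €0.55
Total tax = €7.45 + €0.92 + €1.19 + €3.22 + €0.86 + €0.55 = €14.19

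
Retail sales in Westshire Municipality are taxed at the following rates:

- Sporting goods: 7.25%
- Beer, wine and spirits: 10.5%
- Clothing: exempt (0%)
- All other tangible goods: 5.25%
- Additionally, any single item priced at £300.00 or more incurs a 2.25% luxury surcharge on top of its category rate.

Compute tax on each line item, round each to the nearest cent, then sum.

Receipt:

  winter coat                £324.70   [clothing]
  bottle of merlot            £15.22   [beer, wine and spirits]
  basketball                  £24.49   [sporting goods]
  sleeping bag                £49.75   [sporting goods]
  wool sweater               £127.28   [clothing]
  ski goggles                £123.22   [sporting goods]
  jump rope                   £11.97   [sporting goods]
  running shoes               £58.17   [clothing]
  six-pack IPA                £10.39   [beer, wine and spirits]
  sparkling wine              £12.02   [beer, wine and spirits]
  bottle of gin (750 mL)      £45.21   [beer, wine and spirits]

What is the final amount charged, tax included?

Winter coat £324.70: clothing → 0% + 2.25% surcharge = 2.25% → £7.31
Bottle of merlot £15.22: beer, wine and spirits → 10.5% → £1.60
Basketball £24.49: sporting goods → 7.25% → £1.78
Sleeping bag £49.75: sporting goods → 7.25% → £3.61
Wool sweater £127.28: clothing → 0% → £0.00
Ski goggles £123.22: sporting goods → 7.25% → £8.93
Jump rope £11.97: sporting goods → 7.25% → £0.87
Running shoes £58.17: clothing → 0% → £0.00
Six-pack IPA £10.39: beer, wine and spirits → 10.5% → £1.09
Sparkling wine £12.02: beer, wine and spirits → 10.5% → £1.26
Bottle of gin (750 mL) £45.21: beer, wine and spirits → 10.5% → £4.75
Subtotal = £802.42; tax = £31.20; total due = £833.62

£833.62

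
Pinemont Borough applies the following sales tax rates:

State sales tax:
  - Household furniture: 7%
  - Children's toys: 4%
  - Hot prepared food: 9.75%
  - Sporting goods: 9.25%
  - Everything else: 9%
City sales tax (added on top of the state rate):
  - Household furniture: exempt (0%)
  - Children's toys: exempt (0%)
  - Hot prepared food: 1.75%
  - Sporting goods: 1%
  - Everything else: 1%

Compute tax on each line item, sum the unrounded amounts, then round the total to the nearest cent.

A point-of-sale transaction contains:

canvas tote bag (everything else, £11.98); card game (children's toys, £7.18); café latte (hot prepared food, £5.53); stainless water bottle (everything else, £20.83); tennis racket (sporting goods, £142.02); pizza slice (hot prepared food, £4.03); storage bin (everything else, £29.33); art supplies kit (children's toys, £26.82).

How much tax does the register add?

Canvas tote bag £11.98: everything else → 9% + 1% city = 10% → £1.198
Card game £7.18: children's toys → 4% + 0% city = 4% → £0.2872
Café latte £5.53: hot prepared food → 9.75% + 1.75% city = 11.5% → £0.63595
Stainless water bottle £20.83: everything else → 9% + 1% city = 10% → £2.083
Tennis racket £142.02: sporting goods → 9.25% + 1% city = 10.25% → £14.55705
Pizza slice £4.03: hot prepared food → 9.75% + 1.75% city = 11.5% → £0.46345
Storage bin £29.33: everything else → 9% + 1% city = 10% → £2.933
Art supplies kit £26.82: children's toys → 4% + 0% city = 4% → £1.0728
Unrounded tax sum = £23.23045 → £23.23

£23.23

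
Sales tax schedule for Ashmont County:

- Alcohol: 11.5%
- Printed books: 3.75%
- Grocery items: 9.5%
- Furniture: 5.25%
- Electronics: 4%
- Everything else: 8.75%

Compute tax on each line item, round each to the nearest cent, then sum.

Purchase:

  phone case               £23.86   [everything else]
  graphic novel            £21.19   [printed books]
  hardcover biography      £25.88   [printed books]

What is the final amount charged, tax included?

£74.78

Phone case £23.86: everything else → 8.75% → £2.09
Graphic novel £21.19: printed books → 3.75% → £0.79
Hardcover biography £25.88: printed books → 3.75% → £0.97
Subtotal = £70.93; tax = £3.85; total due = £74.78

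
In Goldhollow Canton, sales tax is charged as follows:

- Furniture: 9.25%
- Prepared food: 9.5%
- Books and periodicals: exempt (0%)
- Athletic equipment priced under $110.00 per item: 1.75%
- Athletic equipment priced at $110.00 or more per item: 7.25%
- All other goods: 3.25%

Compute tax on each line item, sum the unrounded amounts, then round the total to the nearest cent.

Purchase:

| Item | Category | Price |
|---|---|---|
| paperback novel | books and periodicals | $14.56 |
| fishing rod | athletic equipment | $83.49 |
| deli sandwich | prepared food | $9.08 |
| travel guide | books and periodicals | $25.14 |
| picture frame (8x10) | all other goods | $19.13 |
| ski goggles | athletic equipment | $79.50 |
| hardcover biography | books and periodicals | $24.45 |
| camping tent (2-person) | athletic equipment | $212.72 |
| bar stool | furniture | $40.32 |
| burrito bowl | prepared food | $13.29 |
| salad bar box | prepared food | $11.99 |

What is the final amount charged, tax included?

$559.56

Paperback novel $14.56: books and periodicals → 0% → $0.00
Fishing rod $83.49: athletic equipment, under $110.00 → 1.75% → $1.461075
Deli sandwich $9.08: prepared food → 9.5% → $0.8626
Travel guide $25.14: books and periodicals → 0% → $0.00
Picture frame (8x10) $19.13: all other goods → 3.25% → $0.621725
Ski goggles $79.50: athletic equipment, under $110.00 → 1.75% → $1.39125
Hardcover biography $24.45: books and periodicals → 0% → $0.00
Camping tent (2-person) $212.72: athletic equipment, $110.00 or more → 7.25% → $15.4222
Bar stool $40.32: furniture → 9.25% → $3.7296
Burrito bowl $13.29: prepared food → 9.5% → $1.26255
Salad bar box $11.99: prepared food → 9.5% → $1.13905
Subtotal = $533.67; unrounded tax = $25.89005 → $25.89; total due = $559.56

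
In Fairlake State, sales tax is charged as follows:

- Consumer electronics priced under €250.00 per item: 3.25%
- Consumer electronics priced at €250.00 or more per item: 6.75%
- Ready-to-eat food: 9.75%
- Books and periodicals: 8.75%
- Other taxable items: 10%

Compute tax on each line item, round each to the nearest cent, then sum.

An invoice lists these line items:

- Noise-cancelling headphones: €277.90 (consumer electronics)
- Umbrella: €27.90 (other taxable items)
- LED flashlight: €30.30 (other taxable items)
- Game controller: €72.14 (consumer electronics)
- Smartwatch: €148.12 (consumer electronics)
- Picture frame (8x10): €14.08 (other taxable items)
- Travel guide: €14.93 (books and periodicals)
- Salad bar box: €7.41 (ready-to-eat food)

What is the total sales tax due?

Noise-cancelling headphones €277.90: consumer electronics, €250.00 or more → 6.75% → €18.76
Umbrella €27.90: other taxable items → 10% → €2.79
LED flashlight €30.30: other taxable items → 10% → €3.03
Game controller €72.14: consumer electronics, under €250.00 → 3.25% → €2.34
Smartwatch €148.12: consumer electronics, under €250.00 → 3.25% → €4.81
Picture frame (8x10) €14.08: other taxable items → 10% → €1.41
Travel guide €14.93: books and periodicals → 8.75% → €1.31
Salad bar box €7.41: ready-to-eat food → 9.75% → €0.72
Total tax = €18.76 + €2.79 + €3.03 + €2.34 + €4.81 + €1.41 + €1.31 + €0.72 = €35.17

€35.17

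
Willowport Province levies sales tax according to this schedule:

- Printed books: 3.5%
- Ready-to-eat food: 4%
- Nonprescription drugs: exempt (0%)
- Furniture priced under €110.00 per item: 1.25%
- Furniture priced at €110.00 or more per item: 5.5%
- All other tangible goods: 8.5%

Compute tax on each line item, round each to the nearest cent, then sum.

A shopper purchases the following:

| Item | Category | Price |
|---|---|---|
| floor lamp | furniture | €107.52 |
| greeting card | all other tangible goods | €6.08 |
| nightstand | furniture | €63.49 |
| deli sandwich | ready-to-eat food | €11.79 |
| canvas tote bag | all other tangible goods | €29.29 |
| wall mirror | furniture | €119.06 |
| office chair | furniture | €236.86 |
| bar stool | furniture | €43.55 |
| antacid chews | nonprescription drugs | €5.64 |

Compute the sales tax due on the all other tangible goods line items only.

Greeting card €6.08: all other tangible goods → 8.5% → €0.52
Canvas tote bag €29.29: all other tangible goods → 8.5% → €2.49
Tax on all other tangible goods = €0.52 + €2.49 = €3.01

€3.01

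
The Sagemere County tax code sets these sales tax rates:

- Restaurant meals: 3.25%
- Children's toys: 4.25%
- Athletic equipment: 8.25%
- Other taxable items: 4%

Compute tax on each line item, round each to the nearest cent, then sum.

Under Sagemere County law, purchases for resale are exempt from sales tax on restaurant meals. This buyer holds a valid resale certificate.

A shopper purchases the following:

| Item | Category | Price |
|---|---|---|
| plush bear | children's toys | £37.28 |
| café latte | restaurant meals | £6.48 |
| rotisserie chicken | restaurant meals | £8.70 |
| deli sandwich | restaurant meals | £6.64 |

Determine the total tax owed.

Plush bear £37.28: children's toys → 4.25% → £1.58
Café latte £6.48: restaurant meals, buyer-exempt → 0% → £0.00
Rotisserie chicken £8.70: restaurant meals, buyer-exempt → 0% → £0.00
Deli sandwich £6.64: restaurant meals, buyer-exempt → 0% → £0.00
Total tax = £1.58

£1.58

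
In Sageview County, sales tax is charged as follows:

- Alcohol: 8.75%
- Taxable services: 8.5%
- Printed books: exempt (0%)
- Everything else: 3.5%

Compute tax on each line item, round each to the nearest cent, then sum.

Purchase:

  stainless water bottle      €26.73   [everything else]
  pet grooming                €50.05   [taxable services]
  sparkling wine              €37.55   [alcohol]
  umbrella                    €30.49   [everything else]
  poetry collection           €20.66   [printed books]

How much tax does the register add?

€9.55

Stainless water bottle €26.73: everything else → 3.5% → €0.94
Pet grooming €50.05: taxable services → 8.5% → €4.25
Sparkling wine €37.55: alcohol → 8.75% → €3.29
Umbrella €30.49: everything else → 3.5% → €1.07
Poetry collection €20.66: printed books → 0% → €0.00
Total tax = €0.94 + €4.25 + €3.29 + €1.07 = €9.55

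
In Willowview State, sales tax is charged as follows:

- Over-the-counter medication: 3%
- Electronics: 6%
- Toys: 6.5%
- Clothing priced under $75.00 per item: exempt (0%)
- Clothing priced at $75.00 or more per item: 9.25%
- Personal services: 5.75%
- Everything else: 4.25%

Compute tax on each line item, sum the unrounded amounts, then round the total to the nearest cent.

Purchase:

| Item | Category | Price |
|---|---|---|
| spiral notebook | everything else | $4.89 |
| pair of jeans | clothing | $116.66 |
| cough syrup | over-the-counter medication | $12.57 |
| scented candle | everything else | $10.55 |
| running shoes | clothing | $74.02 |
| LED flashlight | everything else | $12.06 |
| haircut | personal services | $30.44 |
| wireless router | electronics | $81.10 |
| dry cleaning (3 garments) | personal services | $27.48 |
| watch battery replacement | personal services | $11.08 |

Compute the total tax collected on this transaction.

$21.17

Spiral notebook $4.89: everything else → 4.25% → $0.207825
Pair of jeans $116.66: clothing, $75.00 or more → 9.25% → $10.79105
Cough syrup $12.57: over-the-counter medication → 3% → $0.3771
Scented candle $10.55: everything else → 4.25% → $0.448375
Running shoes $74.02: clothing, under $75.00 → 0% → $0.00
LED flashlight $12.06: everything else → 4.25% → $0.51255
Haircut $30.44: personal services → 5.75% → $1.7503
Wireless router $81.10: electronics → 6% → $4.866
Dry cleaning (3 garments) $27.48: personal services → 5.75% → $1.5801
Watch battery replacement $11.08: personal services → 5.75% → $0.6371
Unrounded tax sum = $21.1704 → $21.17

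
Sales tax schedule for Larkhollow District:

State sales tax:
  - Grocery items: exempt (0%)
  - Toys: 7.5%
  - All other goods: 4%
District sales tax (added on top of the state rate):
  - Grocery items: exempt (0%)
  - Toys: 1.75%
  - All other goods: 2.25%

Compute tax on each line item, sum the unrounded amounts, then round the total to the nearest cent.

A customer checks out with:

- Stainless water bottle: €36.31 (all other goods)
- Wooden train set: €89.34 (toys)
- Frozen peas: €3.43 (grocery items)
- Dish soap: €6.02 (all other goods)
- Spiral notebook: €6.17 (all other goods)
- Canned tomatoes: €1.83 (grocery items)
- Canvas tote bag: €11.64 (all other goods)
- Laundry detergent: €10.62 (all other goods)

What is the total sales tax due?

Stainless water bottle €36.31: all other goods → 4% + 2.25% district = 6.25% → €2.269375
Wooden train set €89.34: toys → 7.5% + 1.75% district = 9.25% → €8.26395
Frozen peas €3.43: grocery items → 0% + 0% district = 0% → €0.00
Dish soap €6.02: all other goods → 4% + 2.25% district = 6.25% → €0.37625
Spiral notebook €6.17: all other goods → 4% + 2.25% district = 6.25% → €0.385625
Canned tomatoes €1.83: grocery items → 0% + 0% district = 0% → €0.00
Canvas tote bag €11.64: all other goods → 4% + 2.25% district = 6.25% → €0.7275
Laundry detergent €10.62: all other goods → 4% + 2.25% district = 6.25% → €0.66375
Unrounded tax sum = €12.68645 → €12.69

€12.69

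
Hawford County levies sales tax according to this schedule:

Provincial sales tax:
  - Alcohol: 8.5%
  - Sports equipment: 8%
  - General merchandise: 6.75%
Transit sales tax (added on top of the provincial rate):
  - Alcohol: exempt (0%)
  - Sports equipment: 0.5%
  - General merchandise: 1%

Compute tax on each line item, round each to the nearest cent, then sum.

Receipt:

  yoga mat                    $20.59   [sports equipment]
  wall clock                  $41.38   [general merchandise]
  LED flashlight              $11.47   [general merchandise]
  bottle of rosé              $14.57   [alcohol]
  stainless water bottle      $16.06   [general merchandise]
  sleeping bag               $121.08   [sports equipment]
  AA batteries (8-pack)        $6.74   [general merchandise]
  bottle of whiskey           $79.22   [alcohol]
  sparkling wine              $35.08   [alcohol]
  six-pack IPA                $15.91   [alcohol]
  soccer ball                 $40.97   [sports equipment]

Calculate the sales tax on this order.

$33.68

Yoga mat $20.59: sports equipment → 8% + 0.5% transit = 8.5% → $1.75
Wall clock $41.38: general merchandise → 6.75% + 1% transit = 7.75% → $3.21
LED flashlight $11.47: general merchandise → 6.75% + 1% transit = 7.75% → $0.89
Bottle of rosé $14.57: alcohol → 8.5% + 0% transit = 8.5% → $1.24
Stainless water bottle $16.06: general merchandise → 6.75% + 1% transit = 7.75% → $1.24
Sleeping bag $121.08: sports equipment → 8% + 0.5% transit = 8.5% → $10.29
AA batteries (8-pack) $6.74: general merchandise → 6.75% + 1% transit = 7.75% → $0.52
Bottle of whiskey $79.22: alcohol → 8.5% + 0% transit = 8.5% → $6.73
Sparkling wine $35.08: alcohol → 8.5% + 0% transit = 8.5% → $2.98
Six-pack IPA $15.91: alcohol → 8.5% + 0% transit = 8.5% → $1.35
Soccer ball $40.97: sports equipment → 8% + 0.5% transit = 8.5% → $3.48
Total tax = $1.75 + $3.21 + $0.89 + $1.24 + $1.24 + $10.29 + $0.52 + $6.73 + $2.98 + $1.35 + $3.48 = $33.68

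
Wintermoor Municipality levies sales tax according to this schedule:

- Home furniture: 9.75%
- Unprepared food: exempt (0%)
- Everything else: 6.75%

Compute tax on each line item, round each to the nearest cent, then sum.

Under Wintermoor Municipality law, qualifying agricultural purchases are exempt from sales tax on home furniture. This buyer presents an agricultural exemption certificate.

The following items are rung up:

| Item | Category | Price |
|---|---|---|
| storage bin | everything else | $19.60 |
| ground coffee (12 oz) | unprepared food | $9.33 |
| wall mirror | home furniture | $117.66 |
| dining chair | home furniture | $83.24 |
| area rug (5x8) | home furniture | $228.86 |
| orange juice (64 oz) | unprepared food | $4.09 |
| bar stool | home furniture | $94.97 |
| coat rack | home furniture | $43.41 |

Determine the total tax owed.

$1.32

Storage bin $19.60: everything else → 6.75% → $1.32
Ground coffee (12 oz) $9.33: unprepared food → 0% → $0.00
Wall mirror $117.66: home furniture, buyer-exempt → 0% → $0.00
Dining chair $83.24: home furniture, buyer-exempt → 0% → $0.00
Area rug (5x8) $228.86: home furniture, buyer-exempt → 0% → $0.00
Orange juice (64 oz) $4.09: unprepared food → 0% → $0.00
Bar stool $94.97: home furniture, buyer-exempt → 0% → $0.00
Coat rack $43.41: home furniture, buyer-exempt → 0% → $0.00
Total tax = $1.32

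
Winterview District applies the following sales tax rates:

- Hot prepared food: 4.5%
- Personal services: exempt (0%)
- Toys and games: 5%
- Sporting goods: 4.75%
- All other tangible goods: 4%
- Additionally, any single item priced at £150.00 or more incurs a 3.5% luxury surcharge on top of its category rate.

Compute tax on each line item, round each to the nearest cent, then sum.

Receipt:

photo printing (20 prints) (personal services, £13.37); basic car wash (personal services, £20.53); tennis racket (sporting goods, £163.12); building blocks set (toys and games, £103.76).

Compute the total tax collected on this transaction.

Photo printing (20 prints) £13.37: personal services → 0% → £0.00
Basic car wash £20.53: personal services → 0% → £0.00
Tennis racket £163.12: sporting goods → 4.75% + 3.5% surcharge = 8.25% → £13.46
Building blocks set £103.76: toys and games → 5% → £5.19
Total tax = £13.46 + £5.19 = £18.65

£18.65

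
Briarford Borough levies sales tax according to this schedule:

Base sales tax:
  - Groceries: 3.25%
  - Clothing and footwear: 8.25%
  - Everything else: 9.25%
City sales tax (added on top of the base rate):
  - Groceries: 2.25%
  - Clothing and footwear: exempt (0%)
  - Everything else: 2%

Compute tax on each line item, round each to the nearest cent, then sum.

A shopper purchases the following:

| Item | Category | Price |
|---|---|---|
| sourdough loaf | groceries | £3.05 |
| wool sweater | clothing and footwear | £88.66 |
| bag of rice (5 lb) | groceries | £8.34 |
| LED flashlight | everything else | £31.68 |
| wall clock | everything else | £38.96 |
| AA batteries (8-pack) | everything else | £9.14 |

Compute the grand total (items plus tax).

Sourdough loaf £3.05: groceries → 3.25% + 2.25% city = 5.5% → £0.17
Wool sweater £88.66: clothing and footwear → 8.25% + 0% city = 8.25% → £7.31
Bag of rice (5 lb) £8.34: groceries → 3.25% + 2.25% city = 5.5% → £0.46
LED flashlight £31.68: everything else → 9.25% + 2% city = 11.25% → £3.56
Wall clock £38.96: everything else → 9.25% + 2% city = 11.25% → £4.38
AA batteries (8-pack) £9.14: everything else → 9.25% + 2% city = 11.25% → £1.03
Subtotal = £179.83; tax = £16.91; total due = £196.74

£196.74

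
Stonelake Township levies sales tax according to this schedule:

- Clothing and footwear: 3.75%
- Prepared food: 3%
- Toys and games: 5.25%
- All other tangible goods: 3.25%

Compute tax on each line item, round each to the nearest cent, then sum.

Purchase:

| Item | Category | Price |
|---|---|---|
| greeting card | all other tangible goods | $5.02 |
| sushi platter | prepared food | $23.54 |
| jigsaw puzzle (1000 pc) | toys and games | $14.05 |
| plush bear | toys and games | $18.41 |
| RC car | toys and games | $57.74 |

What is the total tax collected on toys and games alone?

$4.74

Jigsaw puzzle (1000 pc) $14.05: toys and games → 5.25% → $0.74
Plush bear $18.41: toys and games → 5.25% → $0.97
RC car $57.74: toys and games → 5.25% → $3.03
Tax on toys and games = $0.74 + $0.97 + $3.03 = $4.74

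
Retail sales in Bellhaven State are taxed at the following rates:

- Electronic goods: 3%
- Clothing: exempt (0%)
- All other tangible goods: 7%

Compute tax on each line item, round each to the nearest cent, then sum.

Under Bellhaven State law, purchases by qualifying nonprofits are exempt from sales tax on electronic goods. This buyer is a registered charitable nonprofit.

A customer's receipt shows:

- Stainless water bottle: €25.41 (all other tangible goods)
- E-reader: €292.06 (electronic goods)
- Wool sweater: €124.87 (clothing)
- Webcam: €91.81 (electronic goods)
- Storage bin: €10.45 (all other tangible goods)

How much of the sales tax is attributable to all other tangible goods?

€2.51

Stainless water bottle €25.41: all other tangible goods → 7% → €1.78
Storage bin €10.45: all other tangible goods → 7% → €0.73
Tax on all other tangible goods = €1.78 + €0.73 = €2.51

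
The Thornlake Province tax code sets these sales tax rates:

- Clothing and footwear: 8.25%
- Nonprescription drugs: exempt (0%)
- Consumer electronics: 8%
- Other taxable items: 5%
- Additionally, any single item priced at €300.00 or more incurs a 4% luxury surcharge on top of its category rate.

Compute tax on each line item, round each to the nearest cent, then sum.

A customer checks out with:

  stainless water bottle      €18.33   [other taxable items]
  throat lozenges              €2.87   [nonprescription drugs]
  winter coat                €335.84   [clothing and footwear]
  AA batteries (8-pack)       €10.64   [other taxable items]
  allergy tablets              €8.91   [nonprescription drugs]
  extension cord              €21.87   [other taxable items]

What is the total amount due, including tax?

Stainless water bottle €18.33: other taxable items → 5% → €0.92
Throat lozenges €2.87: nonprescription drugs → 0% → €0.00
Winter coat €335.84: clothing and footwear → 8.25% + 4% surcharge = 12.25% → €41.14
AA batteries (8-pack) €10.64: other taxable items → 5% → €0.53
Allergy tablets €8.91: nonprescription drugs → 0% → €0.00
Extension cord €21.87: other taxable items → 5% → €1.09
Subtotal = €398.46; tax = €43.68; total due = €442.14

€442.14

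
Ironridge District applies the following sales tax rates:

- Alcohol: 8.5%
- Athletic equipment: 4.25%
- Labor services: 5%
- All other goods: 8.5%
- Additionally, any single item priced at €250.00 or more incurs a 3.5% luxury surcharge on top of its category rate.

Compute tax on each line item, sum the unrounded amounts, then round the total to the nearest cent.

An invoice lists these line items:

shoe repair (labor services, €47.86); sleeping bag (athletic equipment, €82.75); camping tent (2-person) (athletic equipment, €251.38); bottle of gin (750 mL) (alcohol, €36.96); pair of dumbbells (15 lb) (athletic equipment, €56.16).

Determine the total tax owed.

€30.92

Shoe repair €47.86: labor services → 5% → €2.393
Sleeping bag €82.75: athletic equipment → 4.25% → €3.516875
Camping tent (2-person) €251.38: athletic equipment → 4.25% + 3.5% surcharge = 7.75% → €19.48195
Bottle of gin (750 mL) €36.96: alcohol → 8.5% → €3.1416
Pair of dumbbells (15 lb) €56.16: athletic equipment → 4.25% → €2.3868
Unrounded tax sum = €30.920225 → €30.92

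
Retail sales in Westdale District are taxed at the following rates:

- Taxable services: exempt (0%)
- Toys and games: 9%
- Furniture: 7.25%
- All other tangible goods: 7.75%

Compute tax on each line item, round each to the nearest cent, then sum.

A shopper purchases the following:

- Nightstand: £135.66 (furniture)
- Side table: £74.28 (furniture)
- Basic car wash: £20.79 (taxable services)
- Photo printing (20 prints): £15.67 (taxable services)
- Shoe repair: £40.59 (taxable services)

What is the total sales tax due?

£15.23

Nightstand £135.66: furniture → 7.25% → £9.84
Side table £74.28: furniture → 7.25% → £5.39
Basic car wash £20.79: taxable services → 0% → £0.00
Photo printing (20 prints) £15.67: taxable services → 0% → £0.00
Shoe repair £40.59: taxable services → 0% → £0.00
Total tax = £9.84 + £5.39 = £15.23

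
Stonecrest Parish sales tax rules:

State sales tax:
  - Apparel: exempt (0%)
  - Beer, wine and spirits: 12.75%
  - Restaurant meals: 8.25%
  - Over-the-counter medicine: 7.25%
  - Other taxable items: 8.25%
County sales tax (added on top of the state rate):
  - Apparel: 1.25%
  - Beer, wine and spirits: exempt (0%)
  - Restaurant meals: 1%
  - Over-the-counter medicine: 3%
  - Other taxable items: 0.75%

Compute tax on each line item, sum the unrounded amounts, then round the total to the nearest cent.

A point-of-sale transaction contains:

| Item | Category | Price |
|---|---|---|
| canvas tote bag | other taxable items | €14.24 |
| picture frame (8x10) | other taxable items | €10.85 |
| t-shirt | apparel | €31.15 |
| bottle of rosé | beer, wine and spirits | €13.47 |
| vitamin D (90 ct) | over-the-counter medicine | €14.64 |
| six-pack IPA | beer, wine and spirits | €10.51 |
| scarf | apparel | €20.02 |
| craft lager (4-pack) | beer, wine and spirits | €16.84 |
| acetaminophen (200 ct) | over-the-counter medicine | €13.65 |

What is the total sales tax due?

€11.00

Canvas tote bag €14.24: other taxable items → 8.25% + 0.75% county = 9% → €1.2816
Picture frame (8x10) €10.85: other taxable items → 8.25% + 0.75% county = 9% → €0.9765
T-shirt €31.15: apparel → 0% + 1.25% county = 1.25% → €0.389375
Bottle of rosé €13.47: beer, wine and spirits → 12.75% + 0% county = 12.75% → €1.717425
Vitamin D (90 ct) €14.64: over-the-counter medicine → 7.25% + 3% county = 10.25% → €1.5006
Six-pack IPA €10.51: beer, wine and spirits → 12.75% + 0% county = 12.75% → €1.340025
Scarf €20.02: apparel → 0% + 1.25% county = 1.25% → €0.25025
Craft lager (4-pack) €16.84: beer, wine and spirits → 12.75% + 0% county = 12.75% → €2.1471
Acetaminophen (200 ct) €13.65: over-the-counter medicine → 7.25% + 3% county = 10.25% → €1.399125
Unrounded tax sum = €11.002 → €11.00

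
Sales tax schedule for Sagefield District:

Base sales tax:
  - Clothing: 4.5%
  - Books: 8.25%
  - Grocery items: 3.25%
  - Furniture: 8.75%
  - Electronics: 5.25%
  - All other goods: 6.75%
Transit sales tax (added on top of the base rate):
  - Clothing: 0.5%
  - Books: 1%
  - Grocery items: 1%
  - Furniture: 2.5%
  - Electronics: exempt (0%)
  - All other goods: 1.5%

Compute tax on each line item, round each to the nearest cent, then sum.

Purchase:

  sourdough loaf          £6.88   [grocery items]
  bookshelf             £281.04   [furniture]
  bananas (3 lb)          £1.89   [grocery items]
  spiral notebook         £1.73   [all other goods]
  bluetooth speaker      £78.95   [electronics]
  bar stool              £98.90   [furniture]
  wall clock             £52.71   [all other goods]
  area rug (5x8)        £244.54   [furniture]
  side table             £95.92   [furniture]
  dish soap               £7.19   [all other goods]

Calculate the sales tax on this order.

Sourdough loaf £6.88: grocery items → 3.25% + 1% transit = 4.25% → £0.29
Bookshelf £281.04: furniture → 8.75% + 2.5% transit = 11.25% → £31.62
Bananas (3 lb) £1.89: grocery items → 3.25% + 1% transit = 4.25% → £0.08
Spiral notebook £1.73: all other goods → 6.75% + 1.5% transit = 8.25% → £0.14
Bluetooth speaker £78.95: electronics → 5.25% + 0% transit = 5.25% → £4.14
Bar stool £98.90: furniture → 8.75% + 2.5% transit = 11.25% → £11.13
Wall clock £52.71: all other goods → 6.75% + 1.5% transit = 8.25% → £4.35
Area rug (5x8) £244.54: furniture → 8.75% + 2.5% transit = 11.25% → £27.51
Side table £95.92: furniture → 8.75% + 2.5% transit = 11.25% → £10.79
Dish soap £7.19: all other goods → 6.75% + 1.5% transit = 8.25% → £0.59
Total tax = £0.29 + £31.62 + £0.08 + £0.14 + £4.14 + £11.13 + £4.35 + £27.51 + £10.79 + £0.59 = £90.64

£90.64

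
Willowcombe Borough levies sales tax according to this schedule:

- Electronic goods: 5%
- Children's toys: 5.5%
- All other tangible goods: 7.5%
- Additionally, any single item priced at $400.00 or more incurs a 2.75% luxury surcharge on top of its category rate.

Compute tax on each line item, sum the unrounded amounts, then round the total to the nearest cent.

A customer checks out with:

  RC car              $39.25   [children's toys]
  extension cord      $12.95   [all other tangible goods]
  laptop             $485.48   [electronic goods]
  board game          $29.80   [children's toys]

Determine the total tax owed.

$42.39

RC car $39.25: children's toys → 5.5% → $2.15875
Extension cord $12.95: all other tangible goods → 7.5% → $0.97125
Laptop $485.48: electronic goods → 5% + 2.75% surcharge = 7.75% → $37.6247
Board game $29.80: children's toys → 5.5% → $1.639
Unrounded tax sum = $42.3937 → $42.39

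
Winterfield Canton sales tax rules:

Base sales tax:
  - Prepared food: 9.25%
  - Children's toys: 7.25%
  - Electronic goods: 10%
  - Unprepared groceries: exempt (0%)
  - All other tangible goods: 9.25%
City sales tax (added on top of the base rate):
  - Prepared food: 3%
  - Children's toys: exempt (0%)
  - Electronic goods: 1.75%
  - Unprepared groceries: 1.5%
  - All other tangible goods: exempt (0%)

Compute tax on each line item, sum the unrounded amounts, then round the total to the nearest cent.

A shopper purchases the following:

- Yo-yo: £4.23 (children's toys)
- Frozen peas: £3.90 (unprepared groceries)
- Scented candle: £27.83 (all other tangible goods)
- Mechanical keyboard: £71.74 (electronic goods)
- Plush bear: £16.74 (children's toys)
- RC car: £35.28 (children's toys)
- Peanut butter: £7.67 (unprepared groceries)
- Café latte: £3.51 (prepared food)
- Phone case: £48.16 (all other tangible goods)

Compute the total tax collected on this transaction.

£20.14

Yo-yo £4.23: children's toys → 7.25% + 0% city = 7.25% → £0.306675
Frozen peas £3.90: unprepared groceries → 0% + 1.5% city = 1.5% → £0.0585
Scented candle £27.83: all other tangible goods → 9.25% + 0% city = 9.25% → £2.574275
Mechanical keyboard £71.74: electronic goods → 10% + 1.75% city = 11.75% → £8.42945
Plush bear £16.74: children's toys → 7.25% + 0% city = 7.25% → £1.21365
RC car £35.28: children's toys → 7.25% + 0% city = 7.25% → £2.5578
Peanut butter £7.67: unprepared groceries → 0% + 1.5% city = 1.5% → £0.11505
Café latte £3.51: prepared food → 9.25% + 3% city = 12.25% → £0.429975
Phone case £48.16: all other tangible goods → 9.25% + 0% city = 9.25% → £4.4548
Unrounded tax sum = £20.140175 → £20.14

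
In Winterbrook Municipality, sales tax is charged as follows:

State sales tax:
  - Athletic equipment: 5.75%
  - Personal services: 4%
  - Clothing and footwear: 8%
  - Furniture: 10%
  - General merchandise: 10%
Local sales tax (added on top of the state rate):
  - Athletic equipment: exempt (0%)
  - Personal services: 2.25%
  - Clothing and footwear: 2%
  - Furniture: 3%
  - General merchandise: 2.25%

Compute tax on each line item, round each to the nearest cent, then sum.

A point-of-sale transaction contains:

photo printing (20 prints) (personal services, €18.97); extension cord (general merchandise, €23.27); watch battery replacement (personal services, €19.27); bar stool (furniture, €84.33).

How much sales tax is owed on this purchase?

Photo printing (20 prints) €18.97: personal services → 4% + 2.25% local = 6.25% → €1.19
Extension cord €23.27: general merchandise → 10% + 2.25% local = 12.25% → €2.85
Watch battery replacement €19.27: personal services → 4% + 2.25% local = 6.25% → €1.20
Bar stool €84.33: furniture → 10% + 3% local = 13% → €10.96
Total tax = €1.19 + €2.85 + €1.20 + €10.96 = €16.20

€16.20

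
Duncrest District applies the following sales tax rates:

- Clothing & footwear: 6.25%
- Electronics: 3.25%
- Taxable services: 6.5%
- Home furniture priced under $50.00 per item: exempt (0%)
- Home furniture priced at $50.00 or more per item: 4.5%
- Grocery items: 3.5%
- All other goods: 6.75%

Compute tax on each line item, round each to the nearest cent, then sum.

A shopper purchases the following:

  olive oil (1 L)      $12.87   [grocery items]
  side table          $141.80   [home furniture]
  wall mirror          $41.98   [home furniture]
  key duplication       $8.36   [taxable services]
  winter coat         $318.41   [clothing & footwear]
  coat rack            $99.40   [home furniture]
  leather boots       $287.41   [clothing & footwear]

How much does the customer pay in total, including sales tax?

$959.93

Olive oil (1 L) $12.87: grocery items → 3.5% → $0.45
Side table $141.80: home furniture, $50.00 or more → 4.5% → $6.38
Wall mirror $41.98: home furniture, under $50.00 → 0% → $0.00
Key duplication $8.36: taxable services → 6.5% → $0.54
Winter coat $318.41: clothing & footwear → 6.25% → $19.90
Coat rack $99.40: home furniture, $50.00 or more → 4.5% → $4.47
Leather boots $287.41: clothing & footwear → 6.25% → $17.96
Subtotal = $910.23; tax = $49.70; total due = $959.93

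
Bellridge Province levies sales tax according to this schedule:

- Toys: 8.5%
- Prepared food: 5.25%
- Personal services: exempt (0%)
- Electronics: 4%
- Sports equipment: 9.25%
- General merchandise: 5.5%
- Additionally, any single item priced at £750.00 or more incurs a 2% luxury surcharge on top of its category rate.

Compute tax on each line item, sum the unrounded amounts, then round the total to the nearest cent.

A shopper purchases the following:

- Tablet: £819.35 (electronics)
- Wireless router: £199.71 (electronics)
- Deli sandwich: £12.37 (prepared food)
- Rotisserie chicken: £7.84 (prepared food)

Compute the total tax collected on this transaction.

£58.21

Tablet £819.35: electronics → 4% + 2% surcharge = 6% → £49.161
Wireless router £199.71: electronics → 4% → £7.9884
Deli sandwich £12.37: prepared food → 5.25% → £0.649425
Rotisserie chicken £7.84: prepared food → 5.25% → £0.4116
Unrounded tax sum = £58.210425 → £58.21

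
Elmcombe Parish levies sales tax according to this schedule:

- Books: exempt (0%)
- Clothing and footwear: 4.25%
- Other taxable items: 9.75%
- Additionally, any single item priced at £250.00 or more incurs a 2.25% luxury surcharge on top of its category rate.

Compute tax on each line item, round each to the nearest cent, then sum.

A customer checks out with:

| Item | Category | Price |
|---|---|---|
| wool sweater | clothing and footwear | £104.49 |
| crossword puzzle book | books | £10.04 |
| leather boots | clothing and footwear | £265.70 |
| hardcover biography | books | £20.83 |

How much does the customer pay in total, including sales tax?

£422.77

Wool sweater £104.49: clothing and footwear → 4.25% → £4.44
Crossword puzzle book £10.04: books → 0% → £0.00
Leather boots £265.70: clothing and footwear → 4.25% + 2.25% surcharge = 6.5% → £17.27
Hardcover biography £20.83: books → 0% → £0.00
Subtotal = £401.06; tax = £21.71; total due = £422.77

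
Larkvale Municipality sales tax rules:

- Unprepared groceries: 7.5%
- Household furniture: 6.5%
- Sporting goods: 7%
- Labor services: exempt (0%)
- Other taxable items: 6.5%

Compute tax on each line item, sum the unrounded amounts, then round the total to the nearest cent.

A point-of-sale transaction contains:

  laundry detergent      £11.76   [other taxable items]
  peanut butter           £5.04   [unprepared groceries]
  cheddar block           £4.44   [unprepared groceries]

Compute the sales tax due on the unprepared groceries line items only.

Peanut butter £5.04: unprepared groceries → 7.5% → £0.378
Cheddar block £4.44: unprepared groceries → 7.5% → £0.333
Tax on unprepared groceries: unrounded sum = £0.711 → £0.71

£0.71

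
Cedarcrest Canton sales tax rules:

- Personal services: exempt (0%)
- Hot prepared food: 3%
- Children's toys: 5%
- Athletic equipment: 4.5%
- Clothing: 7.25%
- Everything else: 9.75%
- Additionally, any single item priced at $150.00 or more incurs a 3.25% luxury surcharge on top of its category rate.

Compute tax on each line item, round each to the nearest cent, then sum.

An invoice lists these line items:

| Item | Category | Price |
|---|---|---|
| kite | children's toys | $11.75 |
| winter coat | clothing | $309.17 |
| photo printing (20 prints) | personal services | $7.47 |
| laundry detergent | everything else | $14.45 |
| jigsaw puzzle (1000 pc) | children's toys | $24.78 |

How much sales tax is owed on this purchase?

$35.70

Kite $11.75: children's toys → 5% → $0.59
Winter coat $309.17: clothing → 7.25% + 3.25% surcharge = 10.5% → $32.46
Photo printing (20 prints) $7.47: personal services → 0% → $0.00
Laundry detergent $14.45: everything else → 9.75% → $1.41
Jigsaw puzzle (1000 pc) $24.78: children's toys → 5% → $1.24
Total tax = $0.59 + $32.46 + $1.41 + $1.24 = $35.70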